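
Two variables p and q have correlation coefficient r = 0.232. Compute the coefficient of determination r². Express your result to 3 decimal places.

r² = (0.232)² = 0.054

0.054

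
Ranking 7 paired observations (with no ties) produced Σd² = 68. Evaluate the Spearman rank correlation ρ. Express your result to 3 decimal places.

ρ = 1 − 6Σd² / [n(n²−1)] = 1 − 6×68 / (7×48)
  = 1 − 408/336 = 1 − 1.2143 ≈ -0.214

-0.214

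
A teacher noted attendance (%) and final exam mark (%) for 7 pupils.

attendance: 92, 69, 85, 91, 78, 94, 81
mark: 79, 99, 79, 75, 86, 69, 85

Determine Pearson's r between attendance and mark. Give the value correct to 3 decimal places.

n = 7, Σx = 590, Σy = 572, Σx² = 50212, Σy² = 47290, Σxy = 47718
nΣxy − ΣxΣy = 334026 − 337480 = -3454
nΣx² − (Σx)² = 351484 − 348100 = 3384; nΣy² − (Σy)² = 331030 − 327184 = 3846
r = -3454 / √(3384 × 3846) = -3454 / 3607.6120 ≈ -0.957

-0.957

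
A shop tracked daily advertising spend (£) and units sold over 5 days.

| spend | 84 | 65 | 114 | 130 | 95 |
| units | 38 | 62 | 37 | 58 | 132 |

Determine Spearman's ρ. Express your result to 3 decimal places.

-0.300

Rank spend: 2, 1, 4, 5, 3
Rank units: 2, 4, 1, 3, 5
d = rank(spend) − rank(units): 0, -3, 3, 2, -2; Σd² = 26
ρ = 1 − 6Σd² / [n(n²−1)] = 1 − 6×26 / (5×24) = 1 − 156/120 ≈ -0.300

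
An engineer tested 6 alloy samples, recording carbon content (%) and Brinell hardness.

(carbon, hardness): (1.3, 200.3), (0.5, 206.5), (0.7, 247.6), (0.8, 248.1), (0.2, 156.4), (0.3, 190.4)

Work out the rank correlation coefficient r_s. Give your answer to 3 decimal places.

Rank carbon: 6, 3, 4, 5, 1, 2
Rank hardness: 3, 4, 5, 6, 1, 2
d = rank(carbon) − rank(hardness): 3, -1, -1, -1, 0, 0; Σd² = 12
ρ = 1 − 6Σd² / [n(n²−1)] = 1 − 6×12 / (6×35) = 1 − 72/210 ≈ 0.657

0.657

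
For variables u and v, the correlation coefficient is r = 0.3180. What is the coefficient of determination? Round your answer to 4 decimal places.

r² = (0.3180)² = 0.1011

0.1011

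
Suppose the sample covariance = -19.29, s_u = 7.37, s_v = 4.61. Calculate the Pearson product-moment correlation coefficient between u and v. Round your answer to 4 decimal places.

r = Cov(u,v) / (s_u · s_v) = -19.29 / (7.37 × 4.61)
  = -19.29 / 33.9757 ≈ -0.5678

-0.5678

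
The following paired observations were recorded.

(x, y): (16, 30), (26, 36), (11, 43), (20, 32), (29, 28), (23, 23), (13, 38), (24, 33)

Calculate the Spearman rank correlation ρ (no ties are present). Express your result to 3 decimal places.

-0.524

Rank x: 3, 7, 1, 4, 8, 5, 2, 6
Rank y: 3, 6, 8, 4, 2, 1, 7, 5
d = rank(x) − rank(y): 0, 1, -7, 0, 6, 4, -5, 1; Σd² = 128
ρ = 1 − 6Σd² / [n(n²−1)] = 1 − 6×128 / (8×63) = 1 − 768/504 ≈ -0.524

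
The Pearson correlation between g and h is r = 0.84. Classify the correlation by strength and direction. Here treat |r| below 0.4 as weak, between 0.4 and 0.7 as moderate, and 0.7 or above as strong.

r = 0.84 > 0 so the relationship is positive.
|r| = 0.84, which falls in the strong range.

strong positive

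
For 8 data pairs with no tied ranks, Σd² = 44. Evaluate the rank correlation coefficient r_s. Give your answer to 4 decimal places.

ρ = 1 − 6Σd² / [n(n²−1)] = 1 − 6×44 / (8×63)
  = 1 − 264/504 = 1 − 0.52381 ≈ 0.4762

0.4762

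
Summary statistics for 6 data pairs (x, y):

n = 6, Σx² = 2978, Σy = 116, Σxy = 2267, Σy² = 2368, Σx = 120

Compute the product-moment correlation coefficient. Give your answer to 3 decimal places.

r = (nΣxy − ΣxΣy) / √[(nΣx² − (Σx)²)(nΣy² − (Σy)²)]
Numerator: 6×2267 − 120×116 = -318
Denominator: √[(17868 − 14400)(14208 − 13456)] = √[3468 × 752] = 1614.9105
r = -318 / 1614.9105 ≈ -0.197

-0.197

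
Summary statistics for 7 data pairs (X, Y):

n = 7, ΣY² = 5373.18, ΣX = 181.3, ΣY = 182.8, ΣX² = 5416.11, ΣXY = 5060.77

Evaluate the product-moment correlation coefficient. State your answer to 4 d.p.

r = (nΣXY − ΣXΣY) / √[(nΣX² − (ΣX)²)(nΣY² − (ΣY)²)]
Numerator: 7×5060.77 − 181.3×182.8 = 2283.75
Denominator: √[(37912.77 − 32869.69)(37612.26 − 33415.84)] = √[5043.08 × 4196.42] = 4600.3132
r = 2283.75 / 4600.3132 ≈ 0.4964

0.4964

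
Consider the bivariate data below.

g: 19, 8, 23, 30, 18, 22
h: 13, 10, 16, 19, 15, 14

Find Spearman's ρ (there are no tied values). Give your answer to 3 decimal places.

0.829

Rank g: 3, 1, 5, 6, 2, 4
Rank h: 2, 1, 5, 6, 4, 3
d = rank(g) − rank(h): 1, 0, 0, 0, -2, 1; Σd² = 6
ρ = 1 − 6Σd² / [n(n²−1)] = 1 − 6×6 / (6×35) = 1 − 36/210 ≈ 0.829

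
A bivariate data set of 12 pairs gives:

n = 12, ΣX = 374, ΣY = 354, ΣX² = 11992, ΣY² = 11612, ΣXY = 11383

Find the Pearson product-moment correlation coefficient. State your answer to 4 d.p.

0.5587

r = (nΣXY − ΣXΣY) / √[(nΣX² − (ΣX)²)(nΣY² − (ΣY)²)]
Numerator: 12×11383 − 374×354 = 4200
Denominator: √[(143904 − 139876)(139344 − 125316)] = √[4028 × 14028] = 7516.9664
r = 4200 / 7516.9664 ≈ 0.5587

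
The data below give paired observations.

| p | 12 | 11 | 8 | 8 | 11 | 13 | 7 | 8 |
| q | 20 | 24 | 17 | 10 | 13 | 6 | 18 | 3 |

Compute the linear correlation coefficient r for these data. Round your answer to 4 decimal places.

n = 8, Σp = 78, Σq = 111, Σp² = 796, Σq² = 1903, Σpq = 1091
nΣpq − ΣpΣq = 8728 − 8658 = 70
nΣp² − (Σp)² = 6368 − 6084 = 284; nΣq² − (Σq)² = 15224 − 12321 = 2903
r = 70 / √(284 × 2903) = 70 / 907.9934 ≈ 0.0771

0.0771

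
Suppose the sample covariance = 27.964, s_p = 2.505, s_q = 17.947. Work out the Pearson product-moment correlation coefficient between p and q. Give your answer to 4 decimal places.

r = Cov(p,q) / (s_p · s_q) = 27.964 / (2.505 × 17.947)
  = 27.964 / 44.9572 ≈ 0.6220

0.6220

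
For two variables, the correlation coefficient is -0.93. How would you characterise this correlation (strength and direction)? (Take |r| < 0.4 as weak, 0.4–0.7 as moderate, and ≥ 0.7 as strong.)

r = -0.93 < 0 so the relationship is negative.
|r| = 0.93, which falls in the strong range.

strong negative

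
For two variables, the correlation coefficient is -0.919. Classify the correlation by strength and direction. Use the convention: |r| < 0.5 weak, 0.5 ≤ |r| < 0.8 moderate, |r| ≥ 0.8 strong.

strong negative

r = -0.919 < 0 so the relationship is negative.
|r| = 0.919, which falls in the strong range.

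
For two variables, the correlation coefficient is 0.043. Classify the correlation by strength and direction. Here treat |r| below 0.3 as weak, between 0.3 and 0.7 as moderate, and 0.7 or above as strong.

weak positive

r = 0.043 > 0 so the relationship is positive.
|r| = 0.043, which falls in the weak range.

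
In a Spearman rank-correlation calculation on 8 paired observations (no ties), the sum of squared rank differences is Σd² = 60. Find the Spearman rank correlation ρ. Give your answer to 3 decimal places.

ρ = 1 − 6Σd² / [n(n²−1)] = 1 − 6×60 / (8×63)
  = 1 − 360/504 = 1 − 0.7143 ≈ 0.286

0.286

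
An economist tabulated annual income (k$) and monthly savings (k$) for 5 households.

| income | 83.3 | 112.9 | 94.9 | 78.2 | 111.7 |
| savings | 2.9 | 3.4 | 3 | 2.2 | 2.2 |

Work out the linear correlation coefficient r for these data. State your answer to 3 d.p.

n = 5, Σx = 481, Σy = 13.7, Σx² = 47283.44, Σy² = 38.65, Σxy = 1327.91
nΣxy − ΣxΣy = 6639.55 − 6589.7 = 49.85
nΣx² − (Σx)² = 236417.2 − 231361 = 5056.2; nΣy² − (Σy)² = 193.25 − 187.69 = 5.56
r = 49.85 / √(5056.2 × 5.56) = 49.85 / 167.6677 ≈ 0.297

0.297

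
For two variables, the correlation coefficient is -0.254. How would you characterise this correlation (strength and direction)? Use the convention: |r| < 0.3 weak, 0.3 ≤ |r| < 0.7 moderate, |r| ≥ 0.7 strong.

weak negative

r = -0.254 < 0 so the relationship is negative.
|r| = 0.254, which falls in the weak range.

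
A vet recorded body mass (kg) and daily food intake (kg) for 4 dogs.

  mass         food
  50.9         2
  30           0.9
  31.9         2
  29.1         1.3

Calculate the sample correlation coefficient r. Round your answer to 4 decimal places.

n = 4, Σx = 141.9, Σy = 6.2, Σx² = 5355.23, Σy² = 10.5, Σxy = 230.43
nΣxy − ΣxΣy = 921.72 − 879.78 = 41.94
nΣx² − (Σx)² = 21420.92 − 20135.61 = 1285.31; nΣy² − (Σy)² = 42 − 38.44 = 3.56
r = 41.94 / √(1285.31 × 3.56) = 41.94 / 67.6439 ≈ 0.6200

0.6200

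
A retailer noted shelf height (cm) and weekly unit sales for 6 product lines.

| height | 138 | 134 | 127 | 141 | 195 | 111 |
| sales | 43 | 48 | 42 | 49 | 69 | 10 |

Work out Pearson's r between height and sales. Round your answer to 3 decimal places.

n = 6, Σx = 846, Σy = 261, Σx² = 123356, Σy² = 13179, Σxy = 39174
nΣxy − ΣxΣy = 235044 − 220806 = 14238
nΣx² − (Σx)² = 740136 − 715716 = 24420; nΣy² − (Σy)² = 79074 − 68121 = 10953
r = 14238 / √(24420 × 10953) = 14238 / 16354.5792 ≈ 0.871

0.871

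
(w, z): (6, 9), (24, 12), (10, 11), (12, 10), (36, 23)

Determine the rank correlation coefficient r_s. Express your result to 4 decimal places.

Rank w: 1, 4, 2, 3, 5
Rank z: 1, 4, 3, 2, 5
d = rank(w) − rank(z): 0, 0, -1, 1, 0; Σd² = 2
ρ = 1 − 6Σd² / [n(n²−1)] = 1 − 6×2 / (5×24) = 1 − 12/120 ≈ 0.9000

0.9000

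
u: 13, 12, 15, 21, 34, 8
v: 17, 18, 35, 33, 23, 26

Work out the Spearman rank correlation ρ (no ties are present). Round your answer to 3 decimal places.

Rank u: 3, 2, 4, 5, 6, 1
Rank v: 1, 2, 6, 5, 3, 4
d = rank(u) − rank(v): 2, 0, -2, 0, 3, -3; Σd² = 26
ρ = 1 − 6Σd² / [n(n²−1)] = 1 − 6×26 / (6×35) = 1 − 156/210 ≈ 0.257

0.257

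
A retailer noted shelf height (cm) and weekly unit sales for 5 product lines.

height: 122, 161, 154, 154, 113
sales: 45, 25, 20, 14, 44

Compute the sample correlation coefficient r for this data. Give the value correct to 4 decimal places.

n = 5, Σx = 704, Σy = 148, Σx² = 101006, Σy² = 5182, Σxy = 19723
nΣxy − ΣxΣy = 98615 − 104192 = -5577
nΣx² − (Σx)² = 505030 − 495616 = 9414; nΣy² − (Σy)² = 25910 − 21904 = 4006
r = -5577 / √(9414 × 4006) = -5577 / 6141.0491 ≈ -0.9082

-0.9082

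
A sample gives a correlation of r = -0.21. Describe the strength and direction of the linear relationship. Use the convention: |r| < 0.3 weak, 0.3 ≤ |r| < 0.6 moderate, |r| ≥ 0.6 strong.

weak negative

r = -0.21 < 0 so the relationship is negative.
|r| = 0.21, which falls in the weak range.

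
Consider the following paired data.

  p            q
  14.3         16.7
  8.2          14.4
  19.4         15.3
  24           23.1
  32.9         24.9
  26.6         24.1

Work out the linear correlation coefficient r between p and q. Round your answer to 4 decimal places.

0.9040

n = 6, Σp = 125.4, Σq = 118.5, Σp² = 3014.06, Σq² = 2454.77, Σpq = 2668.38
nΣpq − ΣpΣq = 16010.28 − 14859.9 = 1150.38
nΣp² − (Σp)² = 18084.36 − 15725.16 = 2359.2; nΣq² − (Σq)² = 14728.62 − 14042.25 = 686.37
r = 1150.38 / √(2359.2 × 686.37) = 1150.38 / 1272.5109 ≈ 0.9040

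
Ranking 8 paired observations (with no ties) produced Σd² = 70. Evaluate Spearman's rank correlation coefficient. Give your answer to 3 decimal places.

0.167

ρ = 1 − 6Σd² / [n(n²−1)] = 1 − 6×70 / (8×63)
  = 1 − 420/504 = 1 − 0.8333 ≈ 0.167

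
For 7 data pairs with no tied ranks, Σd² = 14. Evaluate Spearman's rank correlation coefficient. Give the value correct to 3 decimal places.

ρ = 1 − 6Σd² / [n(n²−1)] = 1 − 6×14 / (7×48)
  = 1 − 84/336 = 1 − 0.2500 ≈ 0.750

0.750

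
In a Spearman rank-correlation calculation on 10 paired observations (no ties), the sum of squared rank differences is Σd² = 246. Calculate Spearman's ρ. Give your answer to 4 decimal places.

-0.4909

ρ = 1 − 6Σd² / [n(n²−1)] = 1 − 6×246 / (10×99)
  = 1 − 1476/990 = 1 − 1.49091 ≈ -0.4909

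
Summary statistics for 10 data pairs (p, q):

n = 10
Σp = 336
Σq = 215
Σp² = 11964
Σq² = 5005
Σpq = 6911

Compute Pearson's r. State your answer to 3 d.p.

r = (nΣpq − ΣpΣq) / √[(nΣp² − (Σp)²)(nΣq² − (Σq)²)]
Numerator: 10×6911 − 336×215 = -3130
Denominator: √[(119640 − 112896)(50050 − 46225)] = √[6744 × 3825] = 5078.9566
r = -3130 / 5078.9566 ≈ -0.616

-0.616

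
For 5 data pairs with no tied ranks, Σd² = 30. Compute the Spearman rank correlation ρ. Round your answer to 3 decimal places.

-0.500

ρ = 1 − 6Σd² / [n(n²−1)] = 1 − 6×30 / (5×24)
  = 1 − 180/120 = 1 − 1.5000 ≈ -0.500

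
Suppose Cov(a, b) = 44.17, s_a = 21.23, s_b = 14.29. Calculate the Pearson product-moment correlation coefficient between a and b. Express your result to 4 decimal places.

0.1456

r = Cov(a,b) / (s_a · s_b) = 44.17 / (21.23 × 14.29)
  = 44.17 / 303.3767 ≈ 0.1456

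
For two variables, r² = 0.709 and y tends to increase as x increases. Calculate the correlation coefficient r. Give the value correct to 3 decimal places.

0.842

|r| = √0.709 = 0.842
The association is positive, so r = 0.842.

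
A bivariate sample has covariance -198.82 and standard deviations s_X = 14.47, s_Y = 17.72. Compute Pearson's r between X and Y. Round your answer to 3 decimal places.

-0.775

r = Cov(X,Y) / (s_X · s_Y) = -198.82 / (14.47 × 17.72)
  = -198.82 / 256.4084 ≈ -0.775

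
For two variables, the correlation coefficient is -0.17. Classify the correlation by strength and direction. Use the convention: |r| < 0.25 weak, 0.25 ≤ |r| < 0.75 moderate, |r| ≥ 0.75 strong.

r = -0.17 < 0 so the relationship is negative.
|r| = 0.17, which falls in the weak range.

weak negative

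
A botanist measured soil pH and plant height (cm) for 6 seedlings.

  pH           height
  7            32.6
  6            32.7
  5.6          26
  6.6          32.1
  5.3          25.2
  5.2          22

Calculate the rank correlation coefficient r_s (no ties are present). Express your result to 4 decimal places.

0.8286

Rank pH: 6, 4, 3, 5, 2, 1
Rank height: 5, 6, 3, 4, 2, 1
d = rank(pH) − rank(height): 1, -2, 0, 1, 0, 0; Σd² = 6
ρ = 1 − 6Σd² / [n(n²−1)] = 1 − 6×6 / (6×35) = 1 − 36/210 ≈ 0.8286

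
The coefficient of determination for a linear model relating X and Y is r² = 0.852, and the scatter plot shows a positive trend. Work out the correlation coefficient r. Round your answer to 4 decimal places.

0.9230

|r| = √0.852 = 0.9230
The association is positive, so r = 0.9230.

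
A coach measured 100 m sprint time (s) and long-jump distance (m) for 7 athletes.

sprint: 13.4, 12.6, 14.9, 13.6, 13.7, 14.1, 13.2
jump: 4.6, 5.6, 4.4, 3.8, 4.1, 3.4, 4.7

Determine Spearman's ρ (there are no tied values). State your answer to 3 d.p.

Rank sprint: 3, 1, 7, 4, 5, 6, 2
Rank jump: 5, 7, 4, 2, 3, 1, 6
d = rank(sprint) − rank(jump): -2, -6, 3, 2, 2, 5, -4; Σd² = 98
ρ = 1 − 6Σd² / [n(n²−1)] = 1 − 6×98 / (7×48) = 1 − 588/336 ≈ -0.750

-0.750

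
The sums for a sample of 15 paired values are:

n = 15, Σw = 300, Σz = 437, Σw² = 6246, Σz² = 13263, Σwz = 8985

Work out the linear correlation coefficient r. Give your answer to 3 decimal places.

r = (nΣwz − ΣwΣz) / √[(nΣw² − (Σw)²)(nΣz² − (Σz)²)]
Numerator: 15×8985 − 300×437 = 3675
Denominator: √[(93690 − 90000)(198945 − 190969)] = √[3690 × 7976] = 5425.0751
r = 3675 / 5425.0751 ≈ 0.677

0.677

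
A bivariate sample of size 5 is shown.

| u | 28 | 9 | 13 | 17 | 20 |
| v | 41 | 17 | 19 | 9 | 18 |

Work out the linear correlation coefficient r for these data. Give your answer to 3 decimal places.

0.726

n = 5, Σu = 87, Σv = 104, Σu² = 1723, Σv² = 2736, Σuv = 2061
nΣuv − ΣuΣv = 10305 − 9048 = 1257
nΣu² − (Σu)² = 8615 − 7569 = 1046; nΣv² − (Σv)² = 13680 − 10816 = 2864
r = 1257 / √(1046 × 2864) = 1257 / 1730.8218 ≈ 0.726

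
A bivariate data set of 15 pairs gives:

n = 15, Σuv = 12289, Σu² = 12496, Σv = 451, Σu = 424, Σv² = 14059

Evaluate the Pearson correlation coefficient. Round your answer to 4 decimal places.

-0.9096

r = (nΣuv − ΣuΣv) / √[(nΣu² − (Σu)²)(nΣv² − (Σv)²)]
Numerator: 15×12289 − 424×451 = -6889
Denominator: √[(187440 − 179776)(210885 − 203401)] = √[7664 × 7484] = 7573.4653
r = -6889 / 7573.4653 ≈ -0.9096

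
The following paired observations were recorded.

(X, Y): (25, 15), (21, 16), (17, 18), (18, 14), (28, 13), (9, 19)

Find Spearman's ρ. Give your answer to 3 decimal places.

-0.829

Rank X: 5, 4, 2, 3, 6, 1
Rank Y: 3, 4, 5, 2, 1, 6
d = rank(X) − rank(Y): 2, 0, -3, 1, 5, -5; Σd² = 64
ρ = 1 − 6Σd² / [n(n²−1)] = 1 − 6×64 / (6×35) = 1 − 384/210 ≈ -0.829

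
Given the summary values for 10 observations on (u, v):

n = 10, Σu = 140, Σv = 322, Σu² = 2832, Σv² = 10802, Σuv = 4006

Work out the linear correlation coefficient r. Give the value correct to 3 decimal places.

r = (nΣuv − ΣuΣv) / √[(nΣu² − (Σu)²)(nΣv² − (Σv)²)]
Numerator: 10×4006 − 140×322 = -5020
Denominator: √[(28320 − 19600)(108020 − 103684)] = √[8720 × 4336] = 6148.9772
r = -5020 / 6148.9772 ≈ -0.816

-0.816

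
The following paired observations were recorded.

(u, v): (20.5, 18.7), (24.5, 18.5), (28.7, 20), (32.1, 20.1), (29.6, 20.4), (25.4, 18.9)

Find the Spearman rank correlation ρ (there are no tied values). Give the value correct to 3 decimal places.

Rank u: 1, 2, 4, 6, 5, 3
Rank v: 2, 1, 4, 5, 6, 3
d = rank(u) − rank(v): -1, 1, 0, 1, -1, 0; Σd² = 4
ρ = 1 − 6Σd² / [n(n²−1)] = 1 − 6×4 / (6×35) = 1 − 24/210 ≈ 0.886

0.886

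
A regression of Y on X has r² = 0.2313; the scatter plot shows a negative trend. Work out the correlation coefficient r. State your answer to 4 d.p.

|r| = √0.2313 = 0.4809
The association is negative, so r = −0.4809.

-0.4809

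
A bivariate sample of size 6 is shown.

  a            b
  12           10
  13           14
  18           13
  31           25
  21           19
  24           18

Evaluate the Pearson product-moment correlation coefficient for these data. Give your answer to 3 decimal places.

n = 6, Σa = 119, Σb = 99, Σa² = 2615, Σb² = 1775, Σab = 2142
nΣab − ΣaΣb = 12852 − 11781 = 1071
nΣa² − (Σa)² = 15690 − 14161 = 1529; nΣb² − (Σb)² = 10650 − 9801 = 849
r = 1071 / √(1529 × 849) = 1071 / 1139.3511 ≈ 0.940

0.940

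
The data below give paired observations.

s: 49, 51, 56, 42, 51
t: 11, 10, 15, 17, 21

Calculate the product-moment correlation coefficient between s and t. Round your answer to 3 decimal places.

-0.123

n = 5, Σs = 249, Σt = 74, Σs² = 12503, Σt² = 1176, Σst = 3674
nΣst − ΣsΣt = 18370 − 18426 = -56
nΣs² − (Σs)² = 62515 − 62001 = 514; nΣt² − (Σt)² = 5880 − 5476 = 404
r = -56 / √(514 × 404) = -56 / 455.6929 ≈ -0.123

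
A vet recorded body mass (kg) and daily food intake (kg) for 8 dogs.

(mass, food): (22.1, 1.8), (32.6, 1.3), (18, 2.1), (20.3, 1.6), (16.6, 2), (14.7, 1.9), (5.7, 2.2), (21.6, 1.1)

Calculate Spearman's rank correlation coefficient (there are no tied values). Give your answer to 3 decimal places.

Rank mass: 7, 8, 4, 5, 3, 2, 1, 6
Rank food: 4, 2, 7, 3, 6, 5, 8, 1
d = rank(mass) − rank(food): 3, 6, -3, 2, -3, -3, -7, 5; Σd² = 150
ρ = 1 − 6Σd² / [n(n²−1)] = 1 − 6×150 / (8×63) = 1 − 900/504 ≈ -0.786

-0.786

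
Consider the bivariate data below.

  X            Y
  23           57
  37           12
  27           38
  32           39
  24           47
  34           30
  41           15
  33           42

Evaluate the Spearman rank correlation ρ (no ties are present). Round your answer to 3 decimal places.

-0.881

Rank X: 1, 7, 3, 4, 2, 6, 8, 5
Rank Y: 8, 1, 4, 5, 7, 3, 2, 6
d = rank(X) − rank(Y): -7, 6, -1, -1, -5, 3, 6, -1; Σd² = 158
ρ = 1 − 6Σd² / [n(n²−1)] = 1 − 6×158 / (8×63) = 1 − 948/504 ≈ -0.881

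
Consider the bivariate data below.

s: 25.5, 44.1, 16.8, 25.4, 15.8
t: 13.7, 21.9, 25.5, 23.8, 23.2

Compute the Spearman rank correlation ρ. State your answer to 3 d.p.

-0.600

Rank s: 4, 5, 2, 3, 1
Rank t: 1, 2, 5, 4, 3
d = rank(s) − rank(t): 3, 3, -3, -1, -2; Σd² = 32
ρ = 1 − 6Σd² / [n(n²−1)] = 1 − 6×32 / (5×24) = 1 − 192/120 ≈ -0.600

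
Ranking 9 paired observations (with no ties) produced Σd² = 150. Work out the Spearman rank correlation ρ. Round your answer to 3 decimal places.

ρ = 1 − 6Σd² / [n(n²−1)] = 1 − 6×150 / (9×80)
  = 1 − 900/720 = 1 − 1.2500 ≈ -0.250

-0.250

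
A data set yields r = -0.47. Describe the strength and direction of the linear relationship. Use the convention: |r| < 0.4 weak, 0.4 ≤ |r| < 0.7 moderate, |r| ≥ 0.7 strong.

r = -0.47 < 0 so the relationship is negative.
|r| = 0.47, which falls in the moderate range.

moderate negative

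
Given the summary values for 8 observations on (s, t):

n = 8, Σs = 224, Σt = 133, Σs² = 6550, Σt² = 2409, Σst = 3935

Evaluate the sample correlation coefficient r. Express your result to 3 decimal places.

r = (nΣst − ΣsΣt) / √[(nΣs² − (Σs)²)(nΣt² − (Σt)²)]
Numerator: 8×3935 − 224×133 = 1688
Denominator: √[(52400 − 50176)(19272 − 17689)] = √[2224 × 1583] = 1876.3241
r = 1688 / 1876.3241 ≈ 0.900

0.900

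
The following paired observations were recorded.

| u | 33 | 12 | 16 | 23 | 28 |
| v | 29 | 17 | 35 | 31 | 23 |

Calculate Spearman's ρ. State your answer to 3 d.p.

Rank u: 5, 1, 2, 3, 4
Rank v: 3, 1, 5, 4, 2
d = rank(u) − rank(v): 2, 0, -3, -1, 2; Σd² = 18
ρ = 1 − 6Σd² / [n(n²−1)] = 1 − 6×18 / (5×24) = 1 − 108/120 ≈ 0.100

0.100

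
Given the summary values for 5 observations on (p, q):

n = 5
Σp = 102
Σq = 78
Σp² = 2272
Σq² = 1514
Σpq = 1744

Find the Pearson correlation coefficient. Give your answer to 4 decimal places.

0.6410

r = (nΣpq − ΣpΣq) / √[(nΣp² − (Σp)²)(nΣq² − (Σq)²)]
Numerator: 5×1744 − 102×78 = 764
Denominator: √[(11360 − 10404)(7570 − 6084)] = √[956 × 1486] = 1191.8960
r = 764 / 1191.8960 ≈ 0.6410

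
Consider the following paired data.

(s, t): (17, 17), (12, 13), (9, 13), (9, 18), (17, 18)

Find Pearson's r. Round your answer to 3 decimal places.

0.451

n = 5, Σs = 64, Σt = 79, Σs² = 884, Σt² = 1275, Σst = 1030
nΣst − ΣsΣt = 5150 − 5056 = 94
nΣs² − (Σs)² = 4420 − 4096 = 324; nΣt² − (Σt)² = 6375 − 6241 = 134
r = 94 / √(324 × 134) = 94 / 208.3651 ≈ 0.451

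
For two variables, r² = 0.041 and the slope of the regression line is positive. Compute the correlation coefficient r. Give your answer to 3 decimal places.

|r| = √0.041 = 0.202
The association is positive, so r = 0.202.

0.202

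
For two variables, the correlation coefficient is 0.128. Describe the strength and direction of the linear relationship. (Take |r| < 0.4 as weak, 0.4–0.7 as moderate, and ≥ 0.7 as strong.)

weak positive

r = 0.128 > 0 so the relationship is positive.
|r| = 0.128, which falls in the weak range.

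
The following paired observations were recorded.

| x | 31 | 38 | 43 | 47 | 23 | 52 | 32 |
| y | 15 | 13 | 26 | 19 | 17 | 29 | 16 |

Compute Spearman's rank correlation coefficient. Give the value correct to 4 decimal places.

0.6429

Rank x: 2, 4, 5, 6, 1, 7, 3
Rank y: 2, 1, 6, 5, 4, 7, 3
d = rank(x) − rank(y): 0, 3, -1, 1, -3, 0, 0; Σd² = 20
ρ = 1 − 6Σd² / [n(n²−1)] = 1 − 6×20 / (7×48) = 1 − 120/336 ≈ 0.6429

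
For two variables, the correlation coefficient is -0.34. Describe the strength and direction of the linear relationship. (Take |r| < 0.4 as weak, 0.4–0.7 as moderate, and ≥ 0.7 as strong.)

weak negative

r = -0.34 < 0 so the relationship is negative.
|r| = 0.34, which falls in the weak range.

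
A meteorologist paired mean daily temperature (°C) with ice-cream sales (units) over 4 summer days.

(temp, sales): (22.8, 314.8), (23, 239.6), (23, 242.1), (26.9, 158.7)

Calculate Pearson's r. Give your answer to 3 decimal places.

-0.862

n = 4, Σx = 95.7, Σy = 955.2, Σx² = 2301.45, Σy² = 240305.3, Σxy = 22525.57
nΣxy − ΣxΣy = 90102.28 − 91412.64 = -1310.36
nΣx² − (Σx)² = 9205.8 − 9158.49 = 47.31; nΣy² − (Σy)² = 961221.2 − 912407.04 = 48814.16
r = -1310.36 / √(47.31 × 48814.16) = -1310.36 / 1519.6703 ≈ -0.862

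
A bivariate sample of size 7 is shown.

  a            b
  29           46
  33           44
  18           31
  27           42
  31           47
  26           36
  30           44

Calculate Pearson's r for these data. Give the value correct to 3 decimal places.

n = 7, Σa = 194, Σb = 290, Σa² = 5520, Σb² = 12218, Σab = 8191
nΣab − ΣaΣb = 57337 − 56260 = 1077
nΣa² − (Σa)² = 38640 − 37636 = 1004; nΣb² − (Σb)² = 85526 − 84100 = 1426
r = 1077 / √(1004 × 1426) = 1077 / 1196.5383 ≈ 0.900

0.900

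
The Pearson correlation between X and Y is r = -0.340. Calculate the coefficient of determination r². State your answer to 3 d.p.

0.116

r² = (-0.340)² = 0.116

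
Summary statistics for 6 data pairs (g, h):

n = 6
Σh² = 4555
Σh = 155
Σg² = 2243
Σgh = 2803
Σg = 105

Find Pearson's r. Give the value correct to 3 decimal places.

r = (nΣgh − ΣgΣh) / √[(nΣg² − (Σg)²)(nΣh² − (Σh)²)]
Numerator: 6×2803 − 105×155 = 543
Denominator: √[(13458 − 11025)(27330 − 24025)] = √[2433 × 3305] = 2835.6772
r = 543 / 2835.6772 ≈ 0.191

0.191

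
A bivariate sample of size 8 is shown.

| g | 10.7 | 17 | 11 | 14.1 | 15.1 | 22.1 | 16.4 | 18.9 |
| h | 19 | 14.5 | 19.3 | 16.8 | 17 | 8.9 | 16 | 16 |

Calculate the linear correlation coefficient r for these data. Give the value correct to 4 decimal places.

n = 8, Σg = 125.3, Σh = 127.5, Σg² = 2065.89, Σh² = 2106.19, Σgh = 1917.17
nΣgh − ΣgΣh = 15337.36 − 15975.75 = -638.39
nΣg² − (Σg)² = 16527.12 − 15700.09 = 827.03; nΣh² − (Σh)² = 16849.52 − 16256.25 = 593.27
r = -638.39 / √(827.03 × 593.27) = -638.39 / 700.4656 ≈ -0.9114

-0.9114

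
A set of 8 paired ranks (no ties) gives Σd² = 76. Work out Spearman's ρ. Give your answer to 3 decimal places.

0.095

ρ = 1 − 6Σd² / [n(n²−1)] = 1 − 6×76 / (8×63)
  = 1 − 456/504 = 1 − 0.9048 ≈ 0.095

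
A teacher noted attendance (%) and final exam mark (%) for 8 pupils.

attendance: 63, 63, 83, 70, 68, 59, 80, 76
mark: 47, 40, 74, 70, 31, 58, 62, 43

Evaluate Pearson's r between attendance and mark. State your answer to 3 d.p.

n = 8, Σx = 562, Σy = 425, Σx² = 40008, Σy² = 24203, Σxy = 30281
nΣxy − ΣxΣy = 242248 − 238850 = 3398
nΣx² − (Σx)² = 320064 − 315844 = 4220; nΣy² − (Σy)² = 193624 − 180625 = 12999
r = 3398 / √(4220 × 12999) = 3398 / 7406.4688 ≈ 0.459

0.459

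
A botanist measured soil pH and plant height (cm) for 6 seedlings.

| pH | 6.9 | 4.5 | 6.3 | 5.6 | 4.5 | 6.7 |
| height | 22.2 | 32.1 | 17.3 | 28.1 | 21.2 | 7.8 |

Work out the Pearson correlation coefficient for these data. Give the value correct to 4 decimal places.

-0.6264

n = 6, Σx = 34.5, Σy = 128.7, Σx² = 204.05, Σy² = 3122.43, Σxy = 711.64
nΣxy − ΣxΣy = 4269.84 − 4440.15 = -170.31
nΣx² − (Σx)² = 1224.3 − 1190.25 = 34.05; nΣy² − (Σy)² = 18734.58 − 16563.69 = 2170.89
r = -170.31 / √(34.05 × 2170.89) = -170.31 / 271.8801 ≈ -0.6264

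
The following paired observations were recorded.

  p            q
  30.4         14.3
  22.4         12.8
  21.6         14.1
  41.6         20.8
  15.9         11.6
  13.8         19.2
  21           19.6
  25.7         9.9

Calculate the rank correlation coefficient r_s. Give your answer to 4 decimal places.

Rank p: 7, 5, 4, 8, 2, 1, 3, 6
Rank q: 5, 3, 4, 8, 2, 6, 7, 1
d = rank(p) − rank(q): 2, 2, 0, 0, 0, -5, -4, 5; Σd² = 74
ρ = 1 − 6Σd² / [n(n²−1)] = 1 − 6×74 / (8×63) = 1 − 444/504 ≈ 0.1190

0.1190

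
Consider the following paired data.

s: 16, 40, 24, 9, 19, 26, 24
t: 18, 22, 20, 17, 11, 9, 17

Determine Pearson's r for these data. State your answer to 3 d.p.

n = 7, Σs = 158, Σt = 114, Σs² = 4126, Σt² = 1988, Σst = 2652
nΣst − ΣsΣt = 18564 − 18012 = 552
nΣs² − (Σs)² = 28882 − 24964 = 3918; nΣt² − (Σt)² = 13916 − 12996 = 920
r = 552 / √(3918 × 920) = 552 / 1898.5679 ≈ 0.291

0.291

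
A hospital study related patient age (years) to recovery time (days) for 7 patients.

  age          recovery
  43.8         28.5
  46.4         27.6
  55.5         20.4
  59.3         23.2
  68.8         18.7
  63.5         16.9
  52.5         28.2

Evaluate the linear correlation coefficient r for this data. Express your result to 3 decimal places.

-0.874

n = 7, Σx = 389.8, Σy = 163.5, Σx² = 22190.08, Σy² = 3958.95, Σxy = 8877.11
nΣxy − ΣxΣy = 62139.77 − 63732.3 = -1592.53
nΣx² − (Σx)² = 155330.56 − 151944.04 = 3386.52; nΣy² − (Σy)² = 27712.65 − 26732.25 = 980.4
r = -1592.53 / √(3386.52 × 980.4) = -1592.53 / 1822.1263 ≈ -0.874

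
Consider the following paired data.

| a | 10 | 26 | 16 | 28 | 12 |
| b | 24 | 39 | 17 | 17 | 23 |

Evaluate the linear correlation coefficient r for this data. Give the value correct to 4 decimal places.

0.2379

n = 5, Σa = 92, Σb = 120, Σa² = 1960, Σb² = 3204, Σab = 2278
nΣab − ΣaΣb = 11390 − 11040 = 350
nΣa² − (Σa)² = 9800 − 8464 = 1336; nΣb² − (Σb)² = 16020 − 14400 = 1620
r = 350 / √(1336 × 1620) = 350 / 1471.1628 ≈ 0.2379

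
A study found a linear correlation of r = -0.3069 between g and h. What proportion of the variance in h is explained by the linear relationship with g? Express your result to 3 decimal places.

0.094

r² = (-0.3069)² = 0.094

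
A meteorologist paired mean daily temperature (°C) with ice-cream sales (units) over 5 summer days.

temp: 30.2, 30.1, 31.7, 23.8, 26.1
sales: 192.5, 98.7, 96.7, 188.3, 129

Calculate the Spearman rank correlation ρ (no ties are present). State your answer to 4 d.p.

Rank temp: 4, 3, 5, 1, 2
Rank sales: 5, 2, 1, 4, 3
d = rank(temp) − rank(sales): -1, 1, 4, -3, -1; Σd² = 28
ρ = 1 − 6Σd² / [n(n²−1)] = 1 − 6×28 / (5×24) = 1 − 168/120 ≈ -0.4000

-0.4000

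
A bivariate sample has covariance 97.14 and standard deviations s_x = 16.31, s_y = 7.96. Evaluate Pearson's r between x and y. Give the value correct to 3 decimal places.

r = Cov(x,y) / (s_x · s_y) = 97.14 / (16.31 × 7.96)
  = 97.14 / 129.8276 ≈ 0.748

0.748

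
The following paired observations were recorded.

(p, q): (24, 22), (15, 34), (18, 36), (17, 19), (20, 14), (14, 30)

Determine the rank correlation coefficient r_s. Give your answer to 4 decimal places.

Rank p: 6, 2, 4, 3, 5, 1
Rank q: 3, 5, 6, 2, 1, 4
d = rank(p) − rank(q): 3, -3, -2, 1, 4, -3; Σd² = 48
ρ = 1 − 6Σd² / [n(n²−1)] = 1 − 6×48 / (6×35) = 1 − 288/210 ≈ -0.3714

-0.3714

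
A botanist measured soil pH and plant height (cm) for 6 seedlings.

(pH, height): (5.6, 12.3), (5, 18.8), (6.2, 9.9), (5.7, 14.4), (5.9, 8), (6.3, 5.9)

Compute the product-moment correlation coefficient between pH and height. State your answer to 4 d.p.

-0.9188

n = 6, Σx = 34.7, Σy = 69.3, Σx² = 201.79, Σy² = 908.91, Σxy = 390.71
nΣxy − ΣxΣy = 2344.26 − 2404.71 = -60.45
nΣx² − (Σx)² = 1210.74 − 1204.09 = 6.65; nΣy² − (Σy)² = 5453.46 − 4802.49 = 650.97
r = -60.45 / √(6.65 × 650.97) = -60.45 / 65.7948 ≈ -0.9188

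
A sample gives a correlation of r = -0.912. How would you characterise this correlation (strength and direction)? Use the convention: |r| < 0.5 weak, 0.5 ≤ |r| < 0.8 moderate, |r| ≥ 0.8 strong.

r = -0.912 < 0 so the relationship is negative.
|r| = 0.912, which falls in the strong range.

strong negative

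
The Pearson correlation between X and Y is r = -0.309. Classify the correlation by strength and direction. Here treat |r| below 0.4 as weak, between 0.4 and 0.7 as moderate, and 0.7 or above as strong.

weak negative

r = -0.309 < 0 so the relationship is negative.
|r| = 0.309, which falls in the weak range.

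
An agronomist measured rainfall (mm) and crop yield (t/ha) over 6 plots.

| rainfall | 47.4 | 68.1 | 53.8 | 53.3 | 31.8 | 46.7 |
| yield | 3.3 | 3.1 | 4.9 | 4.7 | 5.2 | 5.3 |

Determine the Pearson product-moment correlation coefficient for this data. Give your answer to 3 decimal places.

n = 6, Σx = 301.1, Σy = 26.5, Σx² = 15811.83, Σy² = 121.73, Σxy = 1294.53
nΣxy − ΣxΣy = 7767.18 − 7979.15 = -211.97
nΣx² − (Σx)² = 94870.98 − 90661.21 = 4209.77; nΣy² − (Σy)² = 730.38 − 702.25 = 28.13
r = -211.97 / √(4209.77 × 28.13) = -211.97 / 344.1233 ≈ -0.616

-0.616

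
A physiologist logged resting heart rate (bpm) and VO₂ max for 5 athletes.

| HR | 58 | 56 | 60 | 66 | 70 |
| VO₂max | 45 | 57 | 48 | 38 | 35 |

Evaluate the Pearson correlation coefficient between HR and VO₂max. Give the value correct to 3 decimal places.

n = 5, Σx = 310, Σy = 223, Σx² = 19356, Σy² = 10247, Σxy = 13640
nΣxy − ΣxΣy = 68200 − 69130 = -930
nΣx² − (Σx)² = 96780 − 96100 = 680; nΣy² − (Σy)² = 51235 − 49729 = 1506
r = -930 / √(680 × 1506) = -930 / 1011.9684 ≈ -0.919

-0.919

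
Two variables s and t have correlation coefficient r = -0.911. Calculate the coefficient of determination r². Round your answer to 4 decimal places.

r² = (-0.911)² = 0.8299

0.8299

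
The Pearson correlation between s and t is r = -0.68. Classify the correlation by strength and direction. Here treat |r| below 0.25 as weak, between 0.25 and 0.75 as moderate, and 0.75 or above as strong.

moderate negative

r = -0.68 < 0 so the relationship is negative.
|r| = 0.68, which falls in the moderate range.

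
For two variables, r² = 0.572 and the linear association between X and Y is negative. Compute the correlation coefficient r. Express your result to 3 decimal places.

-0.756

|r| = √0.572 = 0.756
The association is negative, so r = −0.756.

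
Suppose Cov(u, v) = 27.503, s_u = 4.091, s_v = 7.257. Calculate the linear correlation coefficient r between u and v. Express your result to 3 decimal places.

0.926

r = Cov(u,v) / (s_u · s_v) = 27.503 / (4.091 × 7.257)
  = 27.503 / 29.6884 ≈ 0.926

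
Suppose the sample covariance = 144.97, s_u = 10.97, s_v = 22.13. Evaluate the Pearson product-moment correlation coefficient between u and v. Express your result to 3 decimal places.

r = Cov(u,v) / (s_u · s_v) = 144.97 / (10.97 × 22.13)
  = 144.97 / 242.7661 ≈ 0.597

0.597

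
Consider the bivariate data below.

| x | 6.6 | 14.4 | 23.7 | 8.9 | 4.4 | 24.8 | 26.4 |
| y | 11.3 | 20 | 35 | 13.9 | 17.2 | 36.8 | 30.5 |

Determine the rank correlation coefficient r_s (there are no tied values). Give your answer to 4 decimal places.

Rank x: 2, 4, 5, 3, 1, 6, 7
Rank y: 1, 4, 6, 2, 3, 7, 5
d = rank(x) − rank(y): 1, 0, -1, 1, -2, -1, 2; Σd² = 12
ρ = 1 − 6Σd² / [n(n²−1)] = 1 − 6×12 / (7×48) = 1 − 72/336 ≈ 0.7857

0.7857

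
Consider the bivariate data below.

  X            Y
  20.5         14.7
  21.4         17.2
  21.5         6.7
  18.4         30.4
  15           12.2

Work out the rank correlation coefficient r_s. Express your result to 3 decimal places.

-0.300

Rank X: 3, 4, 5, 2, 1
Rank Y: 3, 4, 1, 5, 2
d = rank(X) − rank(Y): 0, 0, 4, -3, -1; Σd² = 26
ρ = 1 − 6Σd² / [n(n²−1)] = 1 − 6×26 / (5×24) = 1 − 156/120 ≈ -0.300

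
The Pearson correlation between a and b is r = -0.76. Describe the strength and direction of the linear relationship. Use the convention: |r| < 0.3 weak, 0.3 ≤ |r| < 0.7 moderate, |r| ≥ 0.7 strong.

strong negative

r = -0.76 < 0 so the relationship is negative.
|r| = 0.76, which falls in the strong range.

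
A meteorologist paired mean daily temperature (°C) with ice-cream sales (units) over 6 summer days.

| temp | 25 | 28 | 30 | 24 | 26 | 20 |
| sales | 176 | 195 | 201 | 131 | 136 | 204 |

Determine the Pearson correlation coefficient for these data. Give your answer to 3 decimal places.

n = 6, Σx = 153, Σy = 1043, Σx² = 3961, Σy² = 186675, Σxy = 26650
nΣxy − ΣxΣy = 159900 − 159579 = 321
nΣx² − (Σx)² = 23766 − 23409 = 357; nΣy² − (Σy)² = 1120050 − 1087849 = 32201
r = 321 / √(357 × 32201) = 321 / 3390.5393 ≈ 0.095

0.095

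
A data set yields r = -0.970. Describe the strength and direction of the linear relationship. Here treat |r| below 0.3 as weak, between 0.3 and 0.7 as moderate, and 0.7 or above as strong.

r = -0.970 < 0 so the relationship is negative.
|r| = 0.970, which falls in the strong range.

strong negative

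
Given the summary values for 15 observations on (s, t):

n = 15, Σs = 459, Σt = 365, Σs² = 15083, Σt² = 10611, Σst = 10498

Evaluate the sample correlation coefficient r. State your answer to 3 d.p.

r = (nΣst − ΣsΣt) / √[(nΣs² − (Σs)²)(nΣt² − (Σt)²)]
Numerator: 15×10498 − 459×365 = -10065
Denominator: √[(226245 − 210681)(159165 − 133225)] = √[15564 × 25940] = 20093.0376
r = -10065 / 20093.0376 ≈ -0.501

-0.501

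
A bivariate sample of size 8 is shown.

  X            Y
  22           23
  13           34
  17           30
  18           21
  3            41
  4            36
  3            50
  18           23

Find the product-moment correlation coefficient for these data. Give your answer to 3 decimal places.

n = 8, ΣX = 98, ΣY = 258, ΣX² = 1624, ΣY² = 9032, ΣXY = 2667
nΣXY − ΣXΣY = 21336 − 25284 = -3948
nΣX² − (ΣX)² = 12992 − 9604 = 3388; nΣY² − (ΣY)² = 72256 − 66564 = 5692
r = -3948 / √(3388 × 5692) = -3948 / 4391.4116 ≈ -0.899

-0.899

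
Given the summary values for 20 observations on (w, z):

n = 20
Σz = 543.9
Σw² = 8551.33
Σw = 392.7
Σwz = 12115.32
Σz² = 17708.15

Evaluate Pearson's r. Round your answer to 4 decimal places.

0.9169

r = (nΣwz − ΣwΣz) / √[(nΣw² − (Σw)²)(nΣz² − (Σz)²)]
Numerator: 20×12115.32 − 392.7×543.9 = 28716.87
Denominator: √[(171026.6 − 154213.29)(354163 − 295827.21)] = √[16813.31 × 58335.79] = 31318.0095
r = 28716.87 / 31318.0095 ≈ 0.9169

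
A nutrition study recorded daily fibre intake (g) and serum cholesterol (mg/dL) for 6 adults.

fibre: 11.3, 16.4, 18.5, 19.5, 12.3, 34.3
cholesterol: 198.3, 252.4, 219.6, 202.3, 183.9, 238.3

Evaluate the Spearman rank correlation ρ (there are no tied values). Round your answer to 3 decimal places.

Rank fibre: 1, 3, 4, 5, 2, 6
Rank cholesterol: 2, 6, 4, 3, 1, 5
d = rank(fibre) − rank(cholesterol): -1, -3, 0, 2, 1, 1; Σd² = 16
ρ = 1 − 6Σd² / [n(n²−1)] = 1 − 6×16 / (6×35) = 1 − 96/210 ≈ 0.543

0.543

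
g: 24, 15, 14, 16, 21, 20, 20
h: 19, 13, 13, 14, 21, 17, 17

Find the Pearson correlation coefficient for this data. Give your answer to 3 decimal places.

n = 7, Σg = 130, Σh = 114, Σg² = 2494, Σh² = 1914, Σgh = 2178
nΣgh − ΣgΣh = 15246 − 14820 = 426
nΣg² − (Σg)² = 17458 − 16900 = 558; nΣh² − (Σh)² = 13398 − 12996 = 402
r = 426 / √(558 × 402) = 426 / 473.6201 ≈ 0.899

0.899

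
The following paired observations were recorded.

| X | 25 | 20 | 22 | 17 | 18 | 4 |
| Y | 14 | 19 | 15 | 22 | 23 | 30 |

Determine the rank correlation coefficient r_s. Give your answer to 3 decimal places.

Rank X: 6, 4, 5, 2, 3, 1
Rank Y: 1, 3, 2, 4, 5, 6
d = rank(X) − rank(Y): 5, 1, 3, -2, -2, -5; Σd² = 68
ρ = 1 − 6Σd² / [n(n²−1)] = 1 − 6×68 / (6×35) = 1 − 408/210 ≈ -0.943

-0.943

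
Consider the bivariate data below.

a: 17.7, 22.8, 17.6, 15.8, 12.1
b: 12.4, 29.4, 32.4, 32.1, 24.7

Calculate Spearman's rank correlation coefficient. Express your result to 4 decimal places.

Rank a: 4, 5, 3, 2, 1
Rank b: 1, 3, 5, 4, 2
d = rank(a) − rank(b): 3, 2, -2, -2, -1; Σd² = 22
ρ = 1 − 6Σd² / [n(n²−1)] = 1 − 6×22 / (5×24) = 1 − 132/120 ≈ -0.1000

-0.1000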